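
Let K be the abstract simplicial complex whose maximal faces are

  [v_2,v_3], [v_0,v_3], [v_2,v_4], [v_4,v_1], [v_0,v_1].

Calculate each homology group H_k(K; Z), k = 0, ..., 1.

K has 5 vertices, 5 edges.
rank ∂_0 = 0, rank ∂_1 = 4 ⇒ b_0 = 5 − 0 − 4 = 1; all invariant factors of ∂_1 are 1 so no torsion. So H_0 = Z.
rank ∂_1 = 4, rank ∂_2 = 0 ⇒ b_1 = 5 − 4 − 0 = 1. So H_1 = Z.

H_0 ≅ Z,  H_1 ≅ Z.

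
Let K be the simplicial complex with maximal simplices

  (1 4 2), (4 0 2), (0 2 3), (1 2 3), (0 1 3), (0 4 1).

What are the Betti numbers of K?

We work with the vertex ordering 0 < 1 < 2 < 3 < 4. The simplices of K, each written with vertices in increasing order, are:

  0-simplices (5): [0], [1], [2], [3], [4]
  1-simplices (9): [0,1], [0,2], [0,3], [0,4], [1,2], [1,3], [1,4], [2,3], [2,4]
  2-simplices (6): [0,1,3], [0,1,4], [0,2,3], [0,2,4], [1,2,3], [1,2,4]

so the chain groups are C_0 ≅ Z^5, C_1 ≅ Z^9, C_2 ≅ Z^6.

The boundary map ∂_1: C_1 → C_0 sends each edge [p,q] (with p < q) to q − p. For instance
  ∂[2,4] = [4] − [2].
The 5×9 boundary matrix has rank 4 and Smith normal form diag(1,1,1,1).

∂_2: C_2 → C_1 acts by ∂[p,q,r] = [q,r] − [p,r] + [p,q]. For instance
  ∂[0,1,4] = [1,4] − [0,4] + [0,1],
  ∂[0,1,3] = [1,3] − [0,3] + [0,1].
As a 9×6 matrix over Z this has rank 5, with invariant factors (1,1,1,1,1).

Computing H_k = (kernel of ∂_k) / (image of ∂_{k+1}):

  H_0: rank C_0 − rank ∂_1 = 5 − 4 = 1, and the invariant factors of ∂_1 are all 1, so H_0 ≅ Z.
  H_1: rank ker ∂_1 − rank ∂_2 = (9 − 4) − 5 = 0, and the invariant factors of ∂_2 are all 1, so H_1 ≅ 0.
  H_2: rank ker ∂_2 − rank ∂_3 = (6 − 5) − 0 = 1, and there is no ∂_3, so H_2 ≅ Z.

Hence the Betti numbers are b_0 = 1, b_1 = 0, b_2 = 1.

b_0 = 1, b_1 = 0, b_2 = 1.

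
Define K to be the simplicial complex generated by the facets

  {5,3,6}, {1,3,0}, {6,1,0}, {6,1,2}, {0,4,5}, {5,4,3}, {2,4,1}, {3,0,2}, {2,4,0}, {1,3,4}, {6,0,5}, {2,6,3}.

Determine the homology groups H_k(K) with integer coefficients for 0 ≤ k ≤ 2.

H_0 = Z,  H_1 = Z_2,  H_2 = 0.

Fix the vertex order 0 < 1 < 2 < 3 < 4 < 5 < 6 and write every simplex with vertices in increasing order. Then dim K = 2 and the simplices of K are:

  0-simplices (7): [0], [1], [2], [3], [4], [5], [6]
  1-simplices (18): [0,1], [0,2], [0,3], [0,4], [0,5], [0,6], [1,2], [1,3], [1,4], [1,6], [2,3], [2,4], [2,6], [3,4], [3,5], [3,6], [4,5], [5,6]
  2-simplices (12): [0,1,3], [0,1,6], [0,2,3], [0,2,4], [0,4,5], [0,5,6], [1,2,4], [1,2,6], [1,3,4], [2,3,6], [3,4,5], [3,5,6]

giving chain groups C_0 ≅ Z^7, C_1 ≅ Z^18, C_2 ≅ Z^12.

Boundary ∂_1: C_1 → C_0 sends each edge [p,q] (with p < q) to q − p. For instance
  ∂[1,2] = [2] − [1].
As a 7×18 matrix over Z this has rank 6, with invariant factors (1,1,1,1,1,1).

Boundary ∂_2: C_2 → C_1 maps a triangle to the signed sum of its edges. For instance
  ∂[0,1,6] = [1,6] − [0,6] + [0,1],
  ∂[1,2,4] = [2,4] − [1,4] + [1,2].
The resulting 18×12 matrix has rank 12, and its Smith normal form has invariant factors (1,1,1,1,1,1,1,1,1,1,1,2).

Now H_k = ker ∂_k / im ∂_{k+1}, so:

  H_0: rank C_0 − rank ∂_1 = 7 − 6 = 1, and the invariant factors of ∂_1 are all 1, so H_0 ≅ Z.
  H_1: rank ker ∂_1 − rank ∂_2 = (18 − 6) − 12 = 0, and ∂_2 has invariant factor 2 > 1, so H_1 ≅ Z_2.
  H_2: rank ker ∂_2 − rank ∂_3 = (12 − 12) − 0 = 0, and there is no ∂_3, so H_2 ≅ 0.

As a check, the Euler characteristic is 7 − 18 + 12 = 1, which agrees with 1 − 0 + 0 = 1.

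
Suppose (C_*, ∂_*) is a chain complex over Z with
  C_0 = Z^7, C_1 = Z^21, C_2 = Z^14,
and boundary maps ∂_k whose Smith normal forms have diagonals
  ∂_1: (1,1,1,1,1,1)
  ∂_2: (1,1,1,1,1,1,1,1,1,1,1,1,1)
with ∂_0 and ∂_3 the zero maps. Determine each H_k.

H_0: b_0 = 7 − 0 − 6 = 1; torsion from ∂_1 factors > 1: none. So H_0 ≅ Z.
H_1: b_1 = 21 − 6 − 13 = 2; torsion from ∂_2 factors > 1: none. So H_1 ≅ Z^2.
H_2: b_2 = 14 − 13 − 0 = 1; torsion from ∂_3 factors > 1: none. So H_2 ≅ Z.

H_0 ≅ Z,  H_1 ≅ Z^2,  H_2 ≅ Z.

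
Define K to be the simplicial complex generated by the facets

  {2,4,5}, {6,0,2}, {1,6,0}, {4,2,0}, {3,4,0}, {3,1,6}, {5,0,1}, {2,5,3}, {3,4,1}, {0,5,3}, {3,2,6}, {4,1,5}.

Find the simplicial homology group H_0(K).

H_0 = Z.

Take the total order 0 < 1 < 2 < 3 < 4 < 5 < 6 on the vertex set. Then K (dimension 2) consists of the simplices:

  0-simplices (7): [0], [1], [2], [3], [4], [5], [6]
  1-simplices (18): [0,1], [0,2], [0,3], [0,4], [0,5], [0,6], [1,3], [1,4], [1,5], [1,6], [2,3], [2,4], [2,5], [2,6], [3,4], [3,5], [3,6], [4,5]
  2-simplices (12): [0,1,5], [0,1,6], [0,2,4], [0,2,6], [0,3,4], [0,3,5], [1,3,4], [1,3,6], [1,4,5], [2,3,5], [2,3,6], [2,4,5]

giving chain groups C_0 ≅ Z^7, C_1 ≅ Z^18, C_2 ≅ Z^12.

∂_1: C_1 → C_0 is given by ∂[p,q] = [q] − [p].
The resulting 7×18 matrix has rank 6, and its Smith normal form has invariant factors (1,1,1,1,1,1).

∂_2: C_2 → C_1 sends each 2-simplex [p,q,r] to [q,r] − [p,r] + [p,q]. For instance
  ∂[0,2,6] = [2,6] − [0,6] + [0,2],
  ∂[2,3,6] = [3,6] − [2,6] + [2,3].
As a 18×12 matrix over Z this has rank 12, with invariant factors (1,1,1,1,1,1,1,1,1,1,1,2).

Computing H_k = (kernel of ∂_k) / (image of ∂_{k+1}):

  H_0: rank C_0 − rank ∂_1 = 7 − 6 = 1, and the invariant factors of ∂_1 are all 1, so H_0 = Z.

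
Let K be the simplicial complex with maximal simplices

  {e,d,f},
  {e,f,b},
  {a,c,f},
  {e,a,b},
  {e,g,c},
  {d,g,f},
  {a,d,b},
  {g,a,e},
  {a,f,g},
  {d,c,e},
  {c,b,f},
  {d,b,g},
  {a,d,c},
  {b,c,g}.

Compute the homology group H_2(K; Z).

Order the vertices as a < b < c < d < e < f < g. Listing each simplex with vertices in this order, K has dimension 2 with simplices:

  0-simplices (7): a, b, c, d, e, f, g
  1-simplices (21): ab, ac, ad, ae, af, ag, bc, bd, be, bf, bg, cd, ce, cf, cg, de, df, dg, ef, eg, fg
  2-simplices (14): abd, abe, acd, acf, aeg, afg, bcf, bcg, bdg, bef, cde, ceg, def, dfg

giving chain groups C_0 ≅ Z^7, C_1 ≅ Z^21, C_2 ≅ Z^14.

The boundary map ∂_1: C_1 → C_0 sends each edge [p,q] (with p < q) to q − p.
As a 7×21 matrix over Z this has rank 6, with invariant factors (1,1,1,1,1,1).

∂_2: C_2 → C_1 acts by ∂[p,q,r] = [q,r] − [p,r] + [p,q]. For instance
  ∂ceg = eg − cg + ce,
  ∂acf = cf − af + ac.
The 21×14 boundary matrix has rank 13 and Smith normal form diag(1,1,1,1,1,1,1,1,1,1,1,1,1).

Computing H_k = (kernel of ∂_k) / (image of ∂_{k+1}):

  H_2: rank ker ∂_2 − rank ∂_3 = (14 − 13) − 0 = 1, and there is no ∂_3, so H_2 = Z.

H_2 ≅ Z.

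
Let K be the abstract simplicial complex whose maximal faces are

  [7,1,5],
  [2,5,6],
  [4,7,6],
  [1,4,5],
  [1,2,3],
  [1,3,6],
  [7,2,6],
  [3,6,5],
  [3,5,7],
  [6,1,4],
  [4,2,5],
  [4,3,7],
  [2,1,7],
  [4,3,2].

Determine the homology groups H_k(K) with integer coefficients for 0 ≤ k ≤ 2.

We work with the vertex ordering 1 < 2 < 3 < 4 < 5 < 6 < 7. The simplices of K, each written with vertices in increasing order, are:

  0-simplices (7): [1], [2], [3], [4], [5], [6], [7]
  1-simplices (21): [1,2], [1,3], [1,4], [1,5], [1,6], [1,7], [2,3], [2,4], [2,5], [2,6], [2,7], [3,4], [3,5], [3,6], [3,7], [4,5], [4,6], [4,7], [5,6], [5,7], [6,7]
  2-simplices (14): [1,2,3], [1,2,7], [1,3,6], [1,4,5], [1,4,6], [1,5,7], [2,3,4], [2,4,5], [2,5,6], [2,6,7], [3,4,7], [3,5,6], [3,5,7], [4,6,7]

giving chain groups C_0 ≅ Z^7, C_1 ≅ Z^21, C_2 ≅ Z^14.

The boundary map ∂_1: C_1 → C_0 sends each edge [p,q] (with p < q) to q − p.
This gives a 7×21 integer matrix of rank 6; reducing to Smith normal form yields diagonal entries (1,1,1,1,1,1).

∂_2: C_2 → C_1 acts by ∂[p,q,r] = [q,r] − [p,r] + [p,q]. For instance
  ∂[1,4,6] = [4,6] − [1,6] + [1,4],
  ∂[2,5,6] = [5,6] − [2,6] + [2,5].
As a 21×14 matrix over Z this has rank 13, with invariant factors (1,1,1,1,1,1,1,1,1,1,1,1,1).

Now H_k = ker ∂_k / im ∂_{k+1}, so:

  H_0: rank C_0 − rank ∂_1 = 7 − 6 = 1, and the invariant factors of ∂_1 are all 1, so H_0 ≅ Z.
  H_1: rank ker ∂_1 − rank ∂_2 = (21 − 6) − 13 = 2, and the invariant factors of ∂_2 are all 1, so H_1 ≅ Z^2.
  H_2: rank ker ∂_2 − rank ∂_3 = (14 − 13) − 0 = 1, and there is no ∂_3, so H_2 ≅ Z.

As a check, the Euler characteristic is 7 − 21 + 14 = 0, which agrees with 1 − 2 + 1 = 0.

H_0 ≅ Z,  H_1 ≅ Z^2,  H_2 ≅ Z.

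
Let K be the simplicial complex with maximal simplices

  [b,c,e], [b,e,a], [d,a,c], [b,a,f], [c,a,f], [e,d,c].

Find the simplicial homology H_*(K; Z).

H_0 = Z,  H_1 = Z,  H_2 = 0.

Take the total order a < b < c < d < e < f on the vertex set. Then K (dimension 2) consists of the simplices:

  0-simplices (6): a, b, c, d, e, f
  1-simplices (12): ab, ac, ad, ae, af, bc, be, bf, cd, ce, cf, de
  2-simplices (6): abe, abf, acd, acf, bce, cde

giving chain groups C_0 ≅ Z^6, C_1 ≅ Z^12, C_2 ≅ Z^6.

The boundary map ∂_1: C_1 → C_0 maps an edge to its endpoints' difference, ∂[p,q] = q − p.
This gives a 6×12 integer matrix of rank 5; reducing to Smith normal form yields diagonal entries (1,1,1,1,1).

∂_2: C_2 → C_1 sends each 2-simplex [p,q,r] to [q,r] − [p,r] + [p,q]. For instance
  ∂bce = ce − be + bc,
  ∂abe = be − ae + ab.
This gives a 12×6 integer matrix of rank 6; reducing to Smith normal form yields diagonal entries (1,1,1,1,1,1).

From H_k ≅ ker(∂_k) / im(∂_{k+1}) we obtain:

  H_0: rank C_0 − rank ∂_1 = 6 − 5 = 1, and the invariant factors of ∂_1 are all 1, so H_0 ≅ Z.
  H_1: rank ker ∂_1 − rank ∂_2 = (12 − 5) − 6 = 1, and the invariant factors of ∂_2 are all 1, so H_1 ≅ Z.
  H_2: rank ker ∂_2 − rank ∂_3 = (6 − 6) − 0 = 0, and there is no ∂_3, so H_2 ≅ 0.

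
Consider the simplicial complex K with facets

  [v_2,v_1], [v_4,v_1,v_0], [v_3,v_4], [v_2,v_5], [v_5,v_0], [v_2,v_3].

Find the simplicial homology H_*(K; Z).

Take the total order v_0 < v_1 < v_2 < v_3 < v_4 < v_5 on the vertex set. Then K (dimension 2) consists of the simplices:

  0-simplices (6): [v_0], [v_1], [v_2], [v_3], [v_4], [v_5]
  1-simplices (8): [v_0,v_1], [v_0,v_4], [v_0,v_5], [v_1,v_2], [v_1,v_4], [v_2,v_3], [v_2,v_5], [v_3,v_4]
  2-simplices (1): [v_0,v_1,v_4]

Hence C_0 ≅ Z^6, C_1 ≅ Z^8, C_2 ≅ Z^1.

The boundary map ∂_1: C_1 → C_0 sends each edge [p,q] (with p < q) to q − p. For instance
  ∂[v_0,v_1] = [v_1] − [v_0].
This gives a 6×8 integer matrix of rank 5; reducing to Smith normal form yields diagonal entries (1,1,1,1,1).

The boundary map ∂_2: C_2 → C_1 maps a triangle to the signed sum of its edges. For instance
  ∂[v_0,v_1,v_4] = [v_1,v_4] − [v_0,v_4] + [v_0,v_1].
The resulting 8×1 matrix has rank 1, and its Smith normal form has invariant factors (1).

From H_k ≅ ker(∂_k) / im(∂_{k+1}) we obtain:

  H_0: rank C_0 − rank ∂_1 = 6 − 5 = 1, and the invariant factors of ∂_1 are all 1, so H_0 = Z.
  H_1: rank ker ∂_1 − rank ∂_2 = (8 − 5) − 1 = 2, and the invariant factors of ∂_2 are all 1, so H_1 = Z^2.
  H_2: rank ker ∂_2 − rank ∂_3 = (1 − 1) − 0 = 0, and there is no ∂_3, so H_2 = 0.

H_0 = Z,  H_1 = Z^2,  H_2 = 0.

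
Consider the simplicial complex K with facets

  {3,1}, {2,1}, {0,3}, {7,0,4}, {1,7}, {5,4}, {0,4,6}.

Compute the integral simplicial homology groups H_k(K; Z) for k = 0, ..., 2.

H_0 = Z,  H_1 = Z,  H_2 = 0.

K has 8 vertices, 10 edges, 2 triangles.
rank ∂_0 = 0, rank ∂_1 = 7 ⇒ b_0 = 8 − 0 − 7 = 1; all invariant factors of ∂_1 are 1 so no torsion. So H_0 = Z.
rank ∂_1 = 7, rank ∂_2 = 2 ⇒ b_1 = 10 − 7 − 2 = 1; all invariant factors of ∂_2 are 1 so no torsion. So H_1 = Z.
rank ∂_2 = 2, rank ∂_3 = 0 ⇒ b_2 = 2 − 2 − 0 = 0. So H_2 = 0.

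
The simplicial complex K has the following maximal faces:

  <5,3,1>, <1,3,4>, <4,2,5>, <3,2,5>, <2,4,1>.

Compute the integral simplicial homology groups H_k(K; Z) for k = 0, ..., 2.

We work with the vertex ordering 1 < 2 < 3 < 4 < 5. The simplices of K, each written with vertices in increasing order, are:

  0-simplices (5): [1], [2], [3], [4], [5]
  1-simplices (10): [1,2], [1,3], [1,4], [1,5], [2,3], [2,4], [2,5], [3,4], [3,5], [4,5]
  2-simplices (5): [1,2,4], [1,3,4], [1,3,5], [2,3,5], [2,4,5]

giving chain groups C_0 ≅ Z^5, C_1 ≅ Z^10, C_2 ≅ Z^5.

Boundary ∂_1: C_1 → C_0 sends each edge [p,q] (with p < q) to q − p. For instance
  ∂[1,2] = [2] − [1].
The 5×10 boundary matrix has rank 4 and Smith normal form diag(1,1,1,1).

The boundary map ∂_2: C_2 → C_1 sends each 2-simplex [p,q,r] to [q,r] − [p,r] + [p,q]. For instance
  ∂[2,4,5] = [4,5] − [2,5] + [2,4],
  ∂[2,3,5] = [3,5] − [2,5] + [2,3].
The 10×5 boundary matrix has rank 5 and Smith normal form diag(1,1,1,1,1).

Now H_k = ker ∂_k / im ∂_{k+1}, so:

  H_0: rank C_0 − rank ∂_1 = 5 − 4 = 1, and the invariant factors of ∂_1 are all 1, so H_0 = Z.
  H_1: rank ker ∂_1 − rank ∂_2 = (10 − 4) − 5 = 1, and the invariant factors of ∂_2 are all 1, so H_1 = Z.
  H_2: rank ker ∂_2 − rank ∂_3 = (5 − 5) − 0 = 0, and there is no ∂_3, so H_2 = 0.

H_0 = Z,  H_1 = Z,  H_2 = 0.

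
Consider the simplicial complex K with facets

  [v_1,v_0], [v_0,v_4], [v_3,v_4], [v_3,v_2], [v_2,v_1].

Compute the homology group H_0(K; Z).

Fix the vertex order v_0 < v_1 < v_2 < v_3 < v_4 and write every simplex with vertices in increasing order. Then dim K = 1 and the simplices of K are:

  0-simplices (5): [v_0], [v_1], [v_2], [v_3], [v_4]
  1-simplices (5): [v_0,v_1], [v_0,v_4], [v_1,v_2], [v_2,v_3], [v_3,v_4]

so the chain groups are C_0 ≅ Z^5, C_1 ≅ Z^5.

Boundary ∂_1: C_1 → C_0 maps an edge to its endpoints' difference, ∂[p,q] = q − p. For instance
  ∂[v_1,v_2] = [v_2] − [v_1].
The 5×5 boundary matrix has rank 4 and Smith normal form diag(1,1,1,1).

Now H_k = ker ∂_k / im ∂_{k+1}, so:

  H_0: rank C_0 − rank ∂_1 = 5 − 4 = 1, and the invariant factors of ∂_1 are all 1, so H_0 = Z.

(K is a triangulation of the circle S^1.)

H_0 = Z.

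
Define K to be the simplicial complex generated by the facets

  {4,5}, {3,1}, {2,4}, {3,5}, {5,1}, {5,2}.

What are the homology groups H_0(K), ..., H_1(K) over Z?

Fix the vertex order 1 < 2 < 3 < 4 < 5 and write every simplex with vertices in increasing order. Then dim K = 1 and the simplices of K are:

  0-simplices (5): [1], [2], [3], [4], [5]
  1-simplices (6): [1,3], [1,5], [2,4], [2,5], [3,5], [4,5]

giving chain groups C_0 ≅ Z^5, C_1 ≅ Z^6.

The boundary map ∂_1: C_1 → C_0 maps an edge to its endpoints' difference, ∂[p,q] = q − p. For instance
  ∂[2,5] = [5] − [2].
The 5×6 boundary matrix has rank 4 and Smith normal form diag(1,1,1,1).

Now H_k = ker ∂_k / im ∂_{k+1}, so:

  H_0: rank C_0 − rank ∂_1 = 5 − 4 = 1, and the invariant factors of ∂_1 are all 1, so H_0 ≅ Z.
  H_1: rank ker ∂_1 − rank ∂_2 = (6 − 4) − 0 = 2, and there is no ∂_2, so H_1 ≅ Z^2.

As a check, the Euler characteristic is 5 − 6 = -1, which agrees with 1 − 2 = -1.
(K is a triangulation of a wedge of 2 circles.)

H_0 = Z,  H_1 = Z^2.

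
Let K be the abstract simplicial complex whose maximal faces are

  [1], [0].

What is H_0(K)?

Order the vertices as 0 < 1. Listing each simplex with vertices in this order, K has dimension 0 with simplices:

  0-simplices (2): [0], [1]

giving chain groups C_0 ≅ Z^2.

Reading off H_k = ker ∂_k / im ∂_{k+1}:

  H_0: rank C_0 − rank ∂_1 = 2 − 0 = 2, and there is no ∂_1, so H_0 ≅ Z^2.

H_0 ≅ Z^2.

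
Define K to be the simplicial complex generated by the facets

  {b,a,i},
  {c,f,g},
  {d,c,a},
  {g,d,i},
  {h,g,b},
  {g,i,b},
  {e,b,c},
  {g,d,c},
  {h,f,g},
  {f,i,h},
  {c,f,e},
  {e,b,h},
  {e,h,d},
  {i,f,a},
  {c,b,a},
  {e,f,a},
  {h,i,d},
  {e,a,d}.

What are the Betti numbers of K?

b_0 = 1, b_1 = 1, b_2 = 0.

Order the vertices as a < b < c < d < e < f < g < h < i. Listing each simplex with vertices in this order, K has dimension 2 with simplices:

  0-simplices (9): a, b, c, d, e, f, g, h, i
  1-simplices (27): ab, ac, ad, ae, af, ai, bc, be, bg, bh, bi, cd, ce, cf, cg, de, dg, dh, di, ef, eh, fg, fh, fi, gh, gi, hi
  2-simplices (18): abc, abi, acd, ade, aef, afi, bce, beh, bgh, bgi, cdg, cef, cfg, deh, dgi, dhi, fgh, fhi

giving chain groups C_0 ≅ Z^9, C_1 ≅ Z^27, C_2 ≅ Z^18.

Boundary ∂_1: C_1 → C_0 maps an edge to its endpoints' difference, ∂[p,q] = q − p. For instance
  ∂de = e − d.
This gives a 9×27 integer matrix of rank 8; reducing to Smith normal form yields diagonal entries (1,1,1,1,1,1,1,1).

∂_2: C_2 → C_1 acts by ∂[p,q,r] = [q,r] − [p,r] + [p,q]. For instance
  ∂deh = eh − dh + de,
  ∂beh = eh − bh + be.
The 27×18 boundary matrix has rank 18 and Smith normal form diag(1,1,1,1,1,1,1,1,1,1,1,1,1,1,1,1,1,2).

Now H_k = ker ∂_k / im ∂_{k+1}, so:

  H_0: rank C_0 − rank ∂_1 = 9 − 8 = 1, and the invariant factors of ∂_1 are all 1, so H_0 = Z.
  H_1: rank ker ∂_1 − rank ∂_2 = (27 − 8) − 18 = 1, and ∂_2 has invariant factor 2 > 1, so H_1 = Z ⊕ Z/2.
  H_2: rank ker ∂_2 − rank ∂_3 = (18 − 18) − 0 = 0, and there is no ∂_3, so H_2 = 0.

Hence the Betti numbers are b_0 = 1, b_1 = 1, b_2 = 0.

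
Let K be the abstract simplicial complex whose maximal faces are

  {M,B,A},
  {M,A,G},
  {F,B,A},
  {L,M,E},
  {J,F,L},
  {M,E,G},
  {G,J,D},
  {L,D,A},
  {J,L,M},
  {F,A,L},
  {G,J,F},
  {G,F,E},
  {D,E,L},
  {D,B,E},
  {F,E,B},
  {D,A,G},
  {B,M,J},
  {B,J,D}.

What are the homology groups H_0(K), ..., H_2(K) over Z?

H_0 ≅ Z,  H_1 ≅ Z^2,  H_2 ≅ Z.

Take the total order A < B < D < E < F < G < J < L < M on the vertex set. Then K (dimension 2) consists of the simplices:

  0-simplices (9): A, B, D, E, F, G, J, L, M
  1-simplices (27): AB, AD, AF, AG, AL, AM, BD, BE, BF, BJ, BM, DE, DG, DJ, DL, EF, EG, EL, EM, FG, FJ, FL, GJ, GM, JL, JM, LM
  2-simplices (18): ABF, ABM, ADG, ADL, AFL, AGM, BDE, BDJ, BEF, BJM, DEL, DGJ, EFG, EGM, ELM, FGJ, FJL, JLM

Hence C_0 ≅ Z^9, C_1 ≅ Z^27, C_2 ≅ Z^18.

The boundary map ∂_1: C_1 → C_0 maps an edge to its endpoints' difference, ∂[p,q] = q − p. For instance
  ∂AD = D − A.
As a 9×27 matrix over Z this has rank 8, with invariant factors (1,1,1,1,1,1,1,1).

The boundary map ∂_2: C_2 → C_1 acts by ∂[p,q,r] = [q,r] − [p,r] + [p,q]. For instance
  ∂FJL = JL − FL + FJ,
  ∂AFL = FL − AL + AF.
The 27×18 boundary matrix has rank 17 and Smith normal form diag(1,1,1,1,1,1,1,1,1,1,1,1,1,1,1,1,1).

Now H_k = ker ∂_k / im ∂_{k+1}, so:

  H_0: rank C_0 − rank ∂_1 = 9 − 8 = 1, and the invariant factors of ∂_1 are all 1, so H_0 = Z.
  H_1: rank ker ∂_1 − rank ∂_2 = (27 − 8) − 17 = 2, and the invariant factors of ∂_2 are all 1, so H_1 = Z^2.
  H_2: rank ker ∂_2 − rank ∂_3 = (18 − 17) − 0 = 1, and there is no ∂_3, so H_2 = Z.

(K is a triangulation of the torus T^2.)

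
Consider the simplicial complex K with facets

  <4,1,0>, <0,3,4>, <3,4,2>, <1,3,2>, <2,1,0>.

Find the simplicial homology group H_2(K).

Take the total order 0 < 1 < 2 < 3 < 4 on the vertex set. Then K (dimension 2) consists of the simplices:

  0-simplices (5): [0], [1], [2], [3], [4]
  1-simplices (10): [0,1], [0,2], [0,3], [0,4], [1,2], [1,3], [1,4], [2,3], [2,4], [3,4]
  2-simplices (5): [0,1,2], [0,1,4], [0,3,4], [1,2,3], [2,3,4]

so the chain groups are C_0 ≅ Z^5, C_1 ≅ Z^10, C_2 ≅ Z^5.

Boundary ∂_1: C_1 → C_0 sends each edge [p,q] (with p < q) to q − p.
This gives a 5×10 integer matrix of rank 4; reducing to Smith normal form yields diagonal entries (1,1,1,1).

The boundary map ∂_2: C_2 → C_1 acts by ∂[p,q,r] = [q,r] − [p,r] + [p,q]. For instance
  ∂[0,1,2] = [1,2] − [0,2] + [0,1],
  ∂[1,2,3] = [2,3] − [1,3] + [1,2].
The 10×5 boundary matrix has rank 5 and Smith normal form diag(1,1,1,1,1).

Computing H_k = (kernel of ∂_k) / (image of ∂_{k+1}):

  H_2: rank ker ∂_2 − rank ∂_3 = (5 − 5) − 0 = 0, and there is no ∂_3, so H_2 = 0.

H_2 ≅ 0.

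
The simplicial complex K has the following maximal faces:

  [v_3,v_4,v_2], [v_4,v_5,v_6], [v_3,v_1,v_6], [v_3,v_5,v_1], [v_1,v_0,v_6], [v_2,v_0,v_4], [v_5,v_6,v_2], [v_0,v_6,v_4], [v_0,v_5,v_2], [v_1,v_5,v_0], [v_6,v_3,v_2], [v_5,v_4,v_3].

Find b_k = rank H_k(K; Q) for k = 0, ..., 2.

b_0 = 1, b_1 = 0, b_2 = 0.

Take the total order v_0 < v_1 < v_2 < v_3 < v_4 < v_5 < v_6 on the vertex set. Then K (dimension 2) consists of the simplices:

  0-simplices (7): [v_0], [v_1], [v_2], [v_3], [v_4], [v_5], [v_6]
  1-simplices (18): (18 of them)
  2-simplices (12): (12 of them)

giving chain groups C_0 ≅ Z^7, C_1 ≅ Z^18, C_2 ≅ Z^12.

Boundary ∂_1: C_1 → C_0 is given by ∂[p,q] = [q] − [p].
This gives a 7×18 integer matrix of rank 6; reducing to Smith normal form yields diagonal entries (1,1,1,1,1,1).

The boundary map ∂_2: C_2 → C_1 maps a triangle to the signed sum of its edges. For instance
  ∂[v_0,v_2,v_4] = [v_2,v_4] − [v_0,v_4] + [v_0,v_2],
  ∂[v_1,v_3,v_6] = [v_3,v_6] − [v_1,v_6] + [v_1,v_3].
The 18×12 boundary matrix has rank 12 and Smith normal form diag(1,1,1,1,1,1,1,1,1,1,1,2).

Reading off H_k = ker ∂_k / im ∂_{k+1}:

  H_0: rank C_0 − rank ∂_1 = 7 − 6 = 1, and the invariant factors of ∂_1 are all 1, so H_0 ≅ Z.
  H_1: rank ker ∂_1 − rank ∂_2 = (18 − 6) − 12 = 0, and ∂_2 has invariant factor 2 > 1, so H_1 ≅ Z/2Z.
  H_2: rank ker ∂_2 − rank ∂_3 = (12 − 12) − 0 = 0, and there is no ∂_3, so H_2 ≅ 0.

As a check, the Euler characteristic is 7 − 18 + 12 = 1, which agrees with 1 − 0 + 0 = 1.

Hence the Betti numbers are b_0 = 1, b_1 = 0, b_2 = 0.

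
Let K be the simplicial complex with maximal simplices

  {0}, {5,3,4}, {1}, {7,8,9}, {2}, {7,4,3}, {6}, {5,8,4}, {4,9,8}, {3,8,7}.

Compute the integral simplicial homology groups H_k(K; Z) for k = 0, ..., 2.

Order the vertices as 0 < 1 < 2 < 3 < 4 < 5 < 6 < 7 < 8 < 9. Listing each simplex with vertices in this order, K has dimension 2 with simplices:

  0-simplices (10): [0], [1], [2], [3], [4], [5], [6], [7], [8], [9]
  1-simplices (12): [3,4], [3,5], [3,7], [3,8], [4,5], [4,7], [4,8], [4,9], [5,8], [7,8], [7,9], [8,9]
  2-simplices (6): [3,4,5], [3,4,7], [3,7,8], [4,5,8], [4,8,9], [7,8,9]

Hence C_0 ≅ Z^10, C_1 ≅ Z^12, C_2 ≅ Z^6.

Boundary ∂_1: C_1 → C_0 sends each edge [p,q] (with p < q) to q − p.
The resulting 10×12 matrix has rank 5, and its Smith normal form has invariant factors (1,1,1,1,1).

Boundary ∂_2: C_2 → C_1 sends each 2-simplex [p,q,r] to [q,r] − [p,r] + [p,q]. For instance
  ∂[7,8,9] = [8,9] − [7,9] + [7,8],
  ∂[3,4,5] = [4,5] − [3,5] + [3,4].
As a 12×6 matrix over Z this has rank 6, with invariant factors (1,1,1,1,1,1).

Computing H_k = (kernel of ∂_k) / (image of ∂_{k+1}):

  H_0: rank C_0 − rank ∂_1 = 10 − 5 = 5, and the invariant factors of ∂_1 are all 1, so H_0 ≅ Z^5.
  H_1: rank ker ∂_1 − rank ∂_2 = (12 − 5) − 6 = 1, and the invariant factors of ∂_2 are all 1, so H_1 ≅ Z.
  H_2: rank ker ∂_2 − rank ∂_3 = (6 − 6) − 0 = 0, and there is no ∂_3, so H_2 ≅ 0.

As a check, the Euler characteristic is 10 − 12 + 6 = 4, which agrees with 5 − 1 + 0 = 4.
(K is a triangulation of the disjoint union of the cylinder S^1 x I and a set of 4 points.)

H_0 ≅ Z^5,  H_1 ≅ Z,  H_2 = 0.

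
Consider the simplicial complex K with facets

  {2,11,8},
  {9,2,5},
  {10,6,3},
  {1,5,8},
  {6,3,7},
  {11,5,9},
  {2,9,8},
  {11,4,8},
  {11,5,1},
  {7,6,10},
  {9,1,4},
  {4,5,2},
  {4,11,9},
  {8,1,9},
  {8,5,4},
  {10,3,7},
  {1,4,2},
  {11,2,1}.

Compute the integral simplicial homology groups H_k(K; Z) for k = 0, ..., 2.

We work with the vertex ordering 1 < 2 < 3 < 4 < 5 < 6 < 7 < 8 < 9 < 10 < 11. The simplices of K, each written with vertices in increasing order, are:

  0-simplices (11): [1], [2], [3], [4], [5], [6], [7], [8], [9], [10], [11]
  1-simplices (27): (27 of them)
  2-simplices (18): (18 of them)

Hence C_0 ≅ Z^11, C_1 ≅ Z^27, C_2 ≅ Z^18.

Boundary ∂_1: C_1 → C_0 maps an edge to its endpoints' difference, ∂[p,q] = q − p.
The 11×27 boundary matrix has rank 9 and Smith normal form diag(1,1,1,1,1,1,1,1,1).

The boundary map ∂_2: C_2 → C_1 maps a triangle to the signed sum of its edges. For instance
  ∂[1,4,9] = [4,9] − [1,9] + [1,4],
  ∂[1,5,11] = [5,11] − [1,11] + [1,5].
This gives a 27×18 integer matrix of rank 16; reducing to Smith normal form yields diagonal entries (1,1,1,1,1,1,1,1,1,1,1,1,1,1,1,1).

From H_k ≅ ker(∂_k) / im(∂_{k+1}) we obtain:

  H_0: rank C_0 − rank ∂_1 = 11 − 9 = 2, and the invariant factors of ∂_1 are all 1, so H_0 ≅ Z^2.
  H_1: rank ker ∂_1 − rank ∂_2 = (27 − 9) − 16 = 2, and the invariant factors of ∂_2 are all 1, so H_1 ≅ Z^2.
  H_2: rank ker ∂_2 − rank ∂_3 = (18 − 16) − 0 = 2, and there is no ∂_3, so H_2 ≅ Z^2.

H_0 ≅ Z^2,  H_1 ≅ Z^2,  H_2 ≅ Z^2.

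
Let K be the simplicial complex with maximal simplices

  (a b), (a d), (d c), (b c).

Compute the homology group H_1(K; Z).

H_1 ≅ Z.

K has 4 vertices, 4 edges.
rank ∂_1 = 3, rank ∂_2 = 0 ⇒ b_1 = 4 − 3 − 0 = 1. So H_1 = Z.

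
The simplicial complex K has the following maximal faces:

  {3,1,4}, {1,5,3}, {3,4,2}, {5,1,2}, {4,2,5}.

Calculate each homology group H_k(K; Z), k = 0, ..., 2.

Fix the vertex order 1 < 2 < 3 < 4 < 5 and write every simplex with vertices in increasing order. Then dim K = 2 and the simplices of K are:

  0-simplices (5): [1], [2], [3], [4], [5]
  1-simplices (10): [1,2], [1,3], [1,4], [1,5], [2,3], [2,4], [2,5], [3,4], [3,5], [4,5]
  2-simplices (5): [1,2,5], [1,3,4], [1,3,5], [2,3,4], [2,4,5]

giving chain groups C_0 ≅ Z^5, C_1 ≅ Z^10, C_2 ≅ Z^5.

∂_1: C_1 → C_0 maps an edge to its endpoints' difference, ∂[p,q] = q − p.
As a 5×10 matrix over Z this has rank 4, with invariant factors (1,1,1,1).

∂_2: C_2 → C_1 sends each 2-simplex [p,q,r] to [q,r] − [p,r] + [p,q]. For instance
  ∂[1,3,5] = [3,5] − [1,5] + [1,3],
  ∂[1,3,4] = [3,4] − [1,4] + [1,3].
As a 10×5 matrix over Z this has rank 5, with invariant factors (1,1,1,1,1).

Now H_k = ker ∂_k / im ∂_{k+1}, so:

  H_0: rank C_0 − rank ∂_1 = 5 − 4 = 1, and the invariant factors of ∂_1 are all 1, so H_0 ≅ Z.
  H_1: rank ker ∂_1 − rank ∂_2 = (10 − 4) − 5 = 1, and the invariant factors of ∂_2 are all 1, so H_1 ≅ Z.
  H_2: rank ker ∂_2 − rank ∂_3 = (5 − 5) − 0 = 0, and there is no ∂_3, so H_2 ≅ 0.

As a check, the Euler characteristic is 5 − 10 + 5 = 0, which agrees with 1 − 1 + 0 = 0.

H_0 = Z,  H_1 = Z,  H_2 = 0.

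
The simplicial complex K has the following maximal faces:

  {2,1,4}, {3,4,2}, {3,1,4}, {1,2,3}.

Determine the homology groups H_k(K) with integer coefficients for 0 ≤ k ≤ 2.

We work with the vertex ordering 1 < 2 < 3 < 4. The simplices of K, each written with vertices in increasing order, are:

  0-simplices (4): [1], [2], [3], [4]
  1-simplices (6): [1,2], [1,3], [1,4], [2,3], [2,4], [3,4]
  2-simplices (4): [1,2,3], [1,2,4], [1,3,4], [2,3,4]

giving chain groups C_0 ≅ Z^4, C_1 ≅ Z^6, C_2 ≅ Z^4.

∂_1: C_1 → C_0 sends each edge [p,q] (with p < q) to q − p. For instance
  ∂[1,3] = [3] − [1].
This gives a 4×6 integer matrix of rank 3; reducing to Smith normal form yields diagonal entries (1,1,1).

∂_2: C_2 → C_1 maps a triangle to the signed sum of its edges. For instance
  ∂[2,3,4] = [3,4] − [2,4] + [2,3],
  ∂[1,3,4] = [3,4] − [1,4] + [1,3].
This gives a 6×4 integer matrix of rank 3; reducing to Smith normal form yields diagonal entries (1,1,1).

From H_k ≅ ker(∂_k) / im(∂_{k+1}) we obtain:

  H_0: rank C_0 − rank ∂_1 = 4 − 3 = 1, and the invariant factors of ∂_1 are all 1, so H_0 = Z.
  H_1: rank ker ∂_1 − rank ∂_2 = (6 − 3) − 3 = 0, and the invariant factors of ∂_2 are all 1, so H_1 = 0.
  H_2: rank ker ∂_2 − rank ∂_3 = (4 − 3) − 0 = 1, and there is no ∂_3, so H_2 = Z.

(K is a triangulation of the 2-sphere S^2.)

H_0 = Z,  H_1 = 0,  H_2 = Z.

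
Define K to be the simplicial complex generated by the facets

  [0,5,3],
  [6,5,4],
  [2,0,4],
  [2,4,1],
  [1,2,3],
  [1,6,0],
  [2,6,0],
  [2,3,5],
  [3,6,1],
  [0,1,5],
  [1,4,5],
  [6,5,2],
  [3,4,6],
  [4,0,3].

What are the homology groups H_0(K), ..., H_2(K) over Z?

H_0 = Z,  H_1 = Z^2,  H_2 = Z.

Order the vertices as 0 < 1 < 2 < 3 < 4 < 5 < 6. Listing each simplex with vertices in this order, K has dimension 2 with simplices:

  0-simplices (7): [0], [1], [2], [3], [4], [5], [6]
  1-simplices (21): [0,1], [0,2], [0,3], [0,4], [0,5], [0,6], [1,2], [1,3], [1,4], [1,5], [1,6], [2,3], [2,4], [2,5], [2,6], [3,4], [3,5], [3,6], [4,5], [4,6], [5,6]
  2-simplices (14): [0,1,5], [0,1,6], [0,2,4], [0,2,6], [0,3,4], [0,3,5], [1,2,3], [1,2,4], [1,3,6], [1,4,5], [2,3,5], [2,5,6], [3,4,6], [4,5,6]

Hence C_0 ≅ Z^7, C_1 ≅ Z^21, C_2 ≅ Z^14.

The boundary map ∂_1: C_1 → C_0 sends each edge [p,q] (with p < q) to q − p. For instance
  ∂[0,3] = [3] − [0].
This gives a 7×21 integer matrix of rank 6; reducing to Smith normal form yields diagonal entries (1,1,1,1,1,1).

∂_2: C_2 → C_1 sends each 2-simplex [p,q,r] to [q,r] − [p,r] + [p,q]. For instance
  ∂[1,4,5] = [4,5] − [1,5] + [1,4],
  ∂[4,5,6] = [5,6] − [4,6] + [4,5].
The resulting 21×14 matrix has rank 13, and its Smith normal form has invariant factors (1,1,1,1,1,1,1,1,1,1,1,1,1).

From H_k ≅ ker(∂_k) / im(∂_{k+1}) we obtain:

  H_0: rank C_0 − rank ∂_1 = 7 − 6 = 1, and the invariant factors of ∂_1 are all 1, so H_0 ≅ Z.
  H_1: rank ker ∂_1 − rank ∂_2 = (21 − 6) − 13 = 2, and the invariant factors of ∂_2 are all 1, so H_1 ≅ Z^2.
  H_2: rank ker ∂_2 − rank ∂_3 = (14 − 13) − 0 = 1, and there is no ∂_3, so H_2 ≅ Z.

As a check, the Euler characteristic is 7 − 21 + 14 = 0, which agrees with 1 − 2 + 1 = 0.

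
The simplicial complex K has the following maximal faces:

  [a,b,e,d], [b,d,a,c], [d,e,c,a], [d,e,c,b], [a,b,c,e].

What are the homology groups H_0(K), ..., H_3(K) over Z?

We work with the vertex ordering a < b < c < d < e. The simplices of K, each written with vertices in increasing order, are:

  0-simplices (5): a, b, c, d, e
  1-simplices (10): ab, ac, ad, ae, bc, bd, be, cd, ce, de
  2-simplices (10): abc, abd, abe, acd, ace, ade, bcd, bce, bde, cde
  3-simplices (5): abcd, abce, abde, acde, bcde

giving chain groups C_0 ≅ Z^5, C_1 ≅ Z^10, C_2 ≅ Z^10, C_3 ≅ Z^5.

Boundary ∂_1: C_1 → C_0 is given by ∂[p,q] = [q] − [p]. For instance
  ∂ac = c − a.
As a 5×10 matrix over Z this has rank 4, with invariant factors (1,1,1,1).

The boundary map ∂_2: C_2 → C_1 sends each 2-simplex [p,q,r] to [q,r] − [p,r] + [p,q]. For instance
  ∂bde = de − be + bd,
  ∂abd = bd − ad + ab.
The 10×10 boundary matrix has rank 6 and Smith normal form diag(1,1,1,1,1,1).

The boundary map ∂_3: C_3 → C_2 sends each 3-simplex σ to the alternating sum Σ_i (−1)^i (σ with its i-th vertex removed). For instance
  ∂abde = bde − ade + abe − abd,
  ∂acde = cde − ade + ace − acd.
This gives a 10×5 integer matrix of rank 4; reducing to Smith normal form yields diagonal entries (1,1,1,1).

Computing H_k = (kernel of ∂_k) / (image of ∂_{k+1}):

  H_0: rank C_0 − rank ∂_1 = 5 − 4 = 1, and the invariant factors of ∂_1 are all 1, so H_0 ≅ Z.
  H_1: rank ker ∂_1 − rank ∂_2 = (10 − 4) − 6 = 0, and the invariant factors of ∂_2 are all 1, so H_1 ≅ 0.
  H_2: rank ker ∂_2 − rank ∂_3 = (10 − 6) − 4 = 0, and the invariant factors of ∂_3 are all 1, so H_2 ≅ 0.
  H_3: rank ker ∂_3 − rank ∂_4 = (5 − 4) − 0 = 1, and there is no ∂_4, so H_3 ≅ Z.

(K is a triangulation of the 3-sphere S^3.)

H_0 ≅ Z,  H_1 = 0,  H_2 = 0,  H_3 ≅ Z.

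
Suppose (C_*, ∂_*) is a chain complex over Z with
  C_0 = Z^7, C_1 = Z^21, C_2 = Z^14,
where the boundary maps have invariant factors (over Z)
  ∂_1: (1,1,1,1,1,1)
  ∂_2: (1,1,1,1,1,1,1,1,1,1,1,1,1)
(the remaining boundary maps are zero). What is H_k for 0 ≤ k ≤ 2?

H_0 = Z,  H_1 = Z^2,  H_2 = Z.

H_0: b_0 = 7 − 0 − 6 = 1; torsion from ∂_1 factors > 1: none. So H_0 = Z.
H_1: b_1 = 21 − 6 − 13 = 2; torsion from ∂_2 factors > 1: none. So H_1 = Z^2.
H_2: b_2 = 14 − 13 − 0 = 1; torsion from ∂_3 factors > 1: none. So H_2 = Z.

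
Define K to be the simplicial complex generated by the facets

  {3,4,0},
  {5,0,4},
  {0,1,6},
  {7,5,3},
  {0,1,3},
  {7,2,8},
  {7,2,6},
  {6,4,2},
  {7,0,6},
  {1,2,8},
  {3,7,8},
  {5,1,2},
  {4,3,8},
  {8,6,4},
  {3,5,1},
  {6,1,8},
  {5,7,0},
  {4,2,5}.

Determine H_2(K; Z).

H_2 ≅ 0.

Order the vertices as 0 < 1 < 2 < 3 < 4 < 5 < 6 < 7 < 8. Listing each simplex with vertices in this order, K has dimension 2 with simplices:

  0-simplices (9): [0], [1], [2], [3], [4], [5], [6], [7], [8]
  1-simplices (27): (27 of them)
  2-simplices (18): [0,1,3], [0,1,6], [0,3,4], [0,4,5], [0,5,7], [0,6,7], [1,2,5], [1,2,8], [1,3,5], [1,6,8], [2,4,5], [2,4,6], [2,6,7], [2,7,8], [3,4,8], [3,5,7], [3,7,8], [4,6,8]

giving chain groups C_0 ≅ Z^9, C_1 ≅ Z^27, C_2 ≅ Z^18.

Boundary ∂_1: C_1 → C_0 sends each edge [p,q] (with p < q) to q − p.
The 9×27 boundary matrix has rank 8 and Smith normal form diag(1,1,1,1,1,1,1,1).

The boundary map ∂_2: C_2 → C_1 acts by ∂[p,q,r] = [q,r] − [p,r] + [p,q]. For instance
  ∂[0,6,7] = [6,7] − [0,7] + [0,6],
  ∂[2,4,6] = [4,6] − [2,6] + [2,4].
The 27×18 boundary matrix has rank 18 and Smith normal form diag(1,1,1,1,1,1,1,1,1,1,1,1,1,1,1,1,1,2).

From H_k ≅ ker(∂_k) / im(∂_{k+1}) we obtain:

  H_2: rank ker ∂_2 − rank ∂_3 = (18 − 18) − 0 = 0, and there is no ∂_3, so H_2 = 0.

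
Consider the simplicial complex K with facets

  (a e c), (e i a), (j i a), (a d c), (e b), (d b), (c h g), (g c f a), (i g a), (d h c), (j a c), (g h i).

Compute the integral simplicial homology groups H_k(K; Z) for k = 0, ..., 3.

Order the vertices as a < b < c < d < e < f < g < h < i < j. Listing each simplex with vertices in this order, K has dimension 3 with simplices:

  0-simplices (10): a, b, c, d, e, f, g, h, i, j
  1-simplices (22): ac, ad, ae, af, ag, ai, aj, bd, be, cd, ce, cf, cg, ch, cj, dh, ei, fg, gh, gi, hi, ij
  2-simplices (13): acd, ace, acf, acg, acj, aei, afg, agi, aij, cdh, cfg, cgh, ghi
  3-simplices (1): acfg

so the chain groups are C_0 ≅ Z^10, C_1 ≅ Z^22, C_2 ≅ Z^13, C_3 ≅ Z^1.

The boundary map ∂_1: C_1 → C_0 is given by ∂[p,q] = [q] − [p].
The 10×22 boundary matrix has rank 9 and Smith normal form diag(1,1,1,1,1,1,1,1,1).

Boundary ∂_2: C_2 → C_1 maps a triangle to the signed sum of its edges. For instance
  ∂cfg = fg − cg + cf,
  ∂agi = gi − ai + ag.
This gives a 22×13 integer matrix of rank 12; reducing to Smith normal form yields diagonal entries (1,1,1,1,1,1,1,1,1,1,1,1).

∂_3: C_3 → C_2 sends each 3-simplex σ to the alternating sum Σ_i (−1)^i (σ with its i-th vertex removed). For instance
  ∂acfg = cfg − afg + acg − acf.
This gives a 13×1 integer matrix of rank 1; reducing to Smith normal form yields diagonal entries (1).

Reading off H_k = ker ∂_k / im ∂_{k+1}:

  H_0: rank C_0 − rank ∂_1 = 10 − 9 = 1, and the invariant factors of ∂_1 are all 1, so H_0 ≅ Z.
  H_1: rank ker ∂_1 − rank ∂_2 = (22 − 9) − 12 = 1, and the invariant factors of ∂_2 are all 1, so H_1 ≅ Z.
  H_2: rank ker ∂_2 − rank ∂_3 = (13 − 12) − 1 = 0, and the invariant factors of ∂_3 are all 1, so H_2 ≅ 0.
  H_3: rank ker ∂_3 − rank ∂_4 = (1 − 1) − 0 = 0, and there is no ∂_4, so H_3 ≅ 0.

H_0 ≅ Z,  H_1 ≅ Z,  H_2 = 0,  H_3 = 0.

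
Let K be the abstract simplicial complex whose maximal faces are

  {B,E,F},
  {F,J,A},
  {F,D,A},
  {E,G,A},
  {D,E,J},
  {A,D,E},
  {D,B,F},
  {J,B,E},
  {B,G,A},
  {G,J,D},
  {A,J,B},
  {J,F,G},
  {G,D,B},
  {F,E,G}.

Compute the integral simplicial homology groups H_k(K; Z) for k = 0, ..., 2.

We work with the vertex ordering A < B < D < E < F < G < J. The simplices of K, each written with vertices in increasing order, are:

  0-simplices (7): A, B, D, E, F, G, J
  1-simplices (21): AB, AD, AE, AF, AG, AJ, BD, BE, BF, BG, BJ, DE, DF, DG, DJ, EF, EG, EJ, FG, FJ, GJ
  2-simplices (14): ABG, ABJ, ADE, ADF, AEG, AFJ, BDF, BDG, BEF, BEJ, DEJ, DGJ, EFG, FGJ

so the chain groups are C_0 ≅ Z^7, C_1 ≅ Z^21, C_2 ≅ Z^14.

The boundary map ∂_1: C_1 → C_0 maps an edge to its endpoints' difference, ∂[p,q] = q − p.
This gives a 7×21 integer matrix of rank 6; reducing to Smith normal form yields diagonal entries (1,1,1,1,1,1).

Boundary ∂_2: C_2 → C_1 acts by ∂[p,q,r] = [q,r] − [p,r] + [p,q]. For instance
  ∂ADF = DF − AF + AD,
  ∂BEF = EF − BF + BE.
The 21×14 boundary matrix has rank 13 and Smith normal form diag(1,1,1,1,1,1,1,1,1,1,1,1,1).

Reading off H_k = ker ∂_k / im ∂_{k+1}:

  H_0: rank C_0 − rank ∂_1 = 7 − 6 = 1, and the invariant factors of ∂_1 are all 1, so H_0 ≅ Z.
  H_1: rank ker ∂_1 − rank ∂_2 = (21 − 6) − 13 = 2, and the invariant factors of ∂_2 are all 1, so H_1 ≅ Z^2.
  H_2: rank ker ∂_2 − rank ∂_3 = (14 − 13) − 0 = 1, and there is no ∂_3, so H_2 ≅ Z.

(K is a triangulation of the torus T^2.)

H_0 ≅ Z,  H_1 ≅ Z^2,  H_2 ≅ Z.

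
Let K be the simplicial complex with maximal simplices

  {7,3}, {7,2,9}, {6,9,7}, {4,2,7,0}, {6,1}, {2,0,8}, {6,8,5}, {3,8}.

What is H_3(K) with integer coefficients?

Take the total order 0 < 1 < 2 < 3 < 4 < 5 < 6 < 7 < 8 < 9 on the vertex set. Then K (dimension 3) consists of the simplices:

  0-simplices (10): [0], [1], [2], [3], [4], [5], [6], [7], [8], [9]
  1-simplices (18): [0,2], [0,4], [0,7], [0,8], [1,6], [2,4], [2,7], [2,8], [2,9], [3,7], [3,8], [4,7], [5,6], [5,8], [6,7], [6,8], [6,9], [7,9]
  2-simplices (8): [0,2,4], [0,2,7], [0,2,8], [0,4,7], [2,4,7], [2,7,9], [5,6,8], [6,7,9]
  3-simplices (1): [0,2,4,7]

Hence C_0 ≅ Z^10, C_1 ≅ Z^18, C_2 ≅ Z^8, C_3 ≅ Z^1.

The boundary map ∂_1: C_1 → C_0 maps an edge to its endpoints' difference, ∂[p,q] = q − p. For instance
  ∂[2,8] = [8] − [2].
The 10×18 boundary matrix has rank 9 and Smith normal form diag(1,1,1,1,1,1,1,1,1).

∂_2: C_2 → C_1 maps a triangle to the signed sum of its edges. For instance
  ∂[6,7,9] = [7,9] − [6,9] + [6,7],
  ∂[0,2,4] = [2,4] − [0,4] + [0,2].
The 18×8 boundary matrix has rank 7 and Smith normal form diag(1,1,1,1,1,1,1).

∂_3: C_3 → C_2 sends each 3-simplex σ to the alternating sum Σ_i (−1)^i (σ with its i-th vertex removed). For instance
  ∂[0,2,4,7] = [2,4,7] − [0,4,7] + [0,2,7] − [0,2,4].
The 8×1 boundary matrix has rank 1 and Smith normal form diag(1).

From H_k ≅ ker(∂_k) / im(∂_{k+1}) we obtain:

  H_3: rank ker ∂_3 − rank ∂_4 = (1 − 1) − 0 = 0, and there is no ∂_4, so H_3 ≅ 0.

H_3 = 0.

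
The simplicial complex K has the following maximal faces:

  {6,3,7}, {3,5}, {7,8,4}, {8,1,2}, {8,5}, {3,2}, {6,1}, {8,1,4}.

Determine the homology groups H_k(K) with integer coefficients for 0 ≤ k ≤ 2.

Order the vertices as 1 < 2 < 3 < 4 < 5 < 6 < 7 < 8. Listing each simplex with vertices in this order, K has dimension 2 with simplices:

  0-simplices (8): [1], [2], [3], [4], [5], [6], [7], [8]
  1-simplices (14): [1,2], [1,4], [1,6], [1,8], [2,3], [2,8], [3,5], [3,6], [3,7], [4,7], [4,8], [5,8], [6,7], [7,8]
  2-simplices (4): [1,2,8], [1,4,8], [3,6,7], [4,7,8]

giving chain groups C_0 ≅ Z^8, C_1 ≅ Z^14, C_2 ≅ Z^4.

Boundary ∂_1: C_1 → C_0 maps an edge to its endpoints' difference, ∂[p,q] = q − p. For instance
  ∂[3,5] = [5] − [3].
The resulting 8×14 matrix has rank 7, and its Smith normal form has invariant factors (1,1,1,1,1,1,1).

The boundary map ∂_2: C_2 → C_1 maps a triangle to the signed sum of its edges. For instance
  ∂[3,6,7] = [6,7] − [3,7] + [3,6],
  ∂[1,2,8] = [2,8] − [1,8] + [1,2].
As a 14×4 matrix over Z this has rank 4, with invariant factors (1,1,1,1).

Now H_k = ker ∂_k / im ∂_{k+1}, so:

  H_0: rank C_0 − rank ∂_1 = 8 − 7 = 1, and the invariant factors of ∂_1 are all 1, so H_0 = Z.
  H_1: rank ker ∂_1 − rank ∂_2 = (14 − 7) − 4 = 3, and the invariant factors of ∂_2 are all 1, so H_1 = Z^3.
  H_2: rank ker ∂_2 − rank ∂_3 = (4 − 4) − 0 = 0, and there is no ∂_3, so H_2 = 0.

As a check, the Euler characteristic is 8 − 14 + 4 = -2, which agrees with 1 − 3 + 0 = -2.

H_0 = Z,  H_1 = Z^3,  H_2 = 0.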